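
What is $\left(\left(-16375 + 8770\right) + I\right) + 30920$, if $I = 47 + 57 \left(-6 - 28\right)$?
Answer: $21424$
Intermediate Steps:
$I = -1891$ ($I = 47 + 57 \left(-34\right) = 47 - 1938 = -1891$)
$\left(\left(-16375 + 8770\right) + I\right) + 30920 = \left(\left(-16375 + 8770\right) - 1891\right) + 30920 = \left(-7605 - 1891\right) + 30920 = -9496 + 30920 = 21424$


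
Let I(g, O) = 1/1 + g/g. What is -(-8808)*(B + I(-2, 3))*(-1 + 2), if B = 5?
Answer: 61656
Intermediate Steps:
I(g, O) = 2 (I(g, O) = 1*1 + 1 = 1 + 1 = 2)
-(-8808)*(B + I(-2, 3))*(-1 + 2) = -(-8808)*(5 + 2)*(-1 + 2) = -(-8808)*7*1 = -(-8808)*7 = -1101*(-56) = 61656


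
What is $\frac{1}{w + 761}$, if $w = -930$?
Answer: $- \frac{1}{169} \approx -0.0059172$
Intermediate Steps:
$\frac{1}{w + 761} = \frac{1}{-930 + 761} = \frac{1}{-169} = - \frac{1}{169}$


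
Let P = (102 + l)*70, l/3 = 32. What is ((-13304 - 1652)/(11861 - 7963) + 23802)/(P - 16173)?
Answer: -46382620/4508037 ≈ -10.289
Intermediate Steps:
l = 96 (l = 3*32 = 96)
P = 13860 (P = (102 + 96)*70 = 198*70 = 13860)
((-13304 - 1652)/(11861 - 7963) + 23802)/(P - 16173) = ((-13304 - 1652)/(11861 - 7963) + 23802)/(13860 - 16173) = (-14956/3898 + 23802)/(-2313) = (-14956*1/3898 + 23802)*(-1/2313) = (-7478/1949 + 23802)*(-1/2313) = (46382620/1949)*(-1/2313) = -46382620/4508037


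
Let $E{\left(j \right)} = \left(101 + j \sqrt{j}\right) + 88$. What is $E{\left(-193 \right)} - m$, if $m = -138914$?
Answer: $139103 - 193 i \sqrt{193} \approx 1.391 \cdot 10^{5} - 2681.2 i$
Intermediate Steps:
$E{\left(j \right)} = 189 + j^{\frac{3}{2}}$ ($E{\left(j \right)} = \left(101 + j^{\frac{3}{2}}\right) + 88 = 189 + j^{\frac{3}{2}}$)
$E{\left(-193 \right)} - m = \left(189 + \left(-193\right)^{\frac{3}{2}}\right) - -138914 = \left(189 - 193 i \sqrt{193}\right) + 138914 = 139103 - 193 i \sqrt{193}$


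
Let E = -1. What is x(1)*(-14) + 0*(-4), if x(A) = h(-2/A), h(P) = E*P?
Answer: -28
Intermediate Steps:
h(P) = -P
x(A) = 2/A (x(A) = -(-2)/A = 2/A)
x(1)*(-14) + 0*(-4) = (2/1)*(-14) + 0*(-4) = (2*1)*(-14) + 0 = 2*(-14) + 0 = -28 + 0 = -28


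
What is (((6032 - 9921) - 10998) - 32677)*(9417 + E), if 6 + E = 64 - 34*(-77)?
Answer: -575191452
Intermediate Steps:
E = 2676 (E = -6 + (64 - 34*(-77)) = -6 + (64 + 2618) = -6 + 2682 = 2676)
(((6032 - 9921) - 10998) - 32677)*(9417 + E) = (((6032 - 9921) - 10998) - 32677)*(9417 + 2676) = ((-3889 - 10998) - 32677)*12093 = (-14887 - 32677)*12093 = -47564*12093 = -575191452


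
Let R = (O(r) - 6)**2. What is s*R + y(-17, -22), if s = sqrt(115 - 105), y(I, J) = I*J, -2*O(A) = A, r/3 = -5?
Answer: 374 + 9*sqrt(10)/4 ≈ 381.12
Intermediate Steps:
r = -15 (r = 3*(-5) = -15)
O(A) = -A/2
s = sqrt(10) ≈ 3.1623
R = 9/4 (R = (-1/2*(-15) - 6)**2 = (15/2 - 6)**2 = (3/2)**2 = 9/4 ≈ 2.2500)
s*R + y(-17, -22) = sqrt(10)*(9/4) - 17*(-22) = 9*sqrt(10)/4 + 374 = 374 + 9*sqrt(10)/4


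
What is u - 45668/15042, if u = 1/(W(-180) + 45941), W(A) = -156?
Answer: -1045447169/344348985 ≈ -3.0360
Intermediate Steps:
u = 1/45785 (u = 1/(-156 + 45941) = 1/45785 ≈ 2.1841e-5)
u - 45668/15042 = 1/45785 - 45668/15042 = 1/45785 - 1*22834/7521 = 1/45785 - 22834/7521 = -1045447169/344348985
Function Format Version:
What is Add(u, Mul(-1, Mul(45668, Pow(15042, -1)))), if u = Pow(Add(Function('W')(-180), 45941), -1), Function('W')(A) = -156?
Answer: Rational(-1045447169, 344348985) ≈ -3.0360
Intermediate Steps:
u = Rational(1, 45785) (u = Pow(Add(-156, 45941), -1) = Pow(45785, -1) = Rational(1, 45785) ≈ 2.1841e-5)
Add(u, Mul(-1, Mul(45668, Pow(15042, -1)))) = Add(Rational(1, 45785), Mul(-1, Mul(45668, Pow(15042, -1)))) = Add(Rational(1, 45785), Mul(-1, Mul(45668, Rational(1, 15042)))) = Add(Rational(1, 45785), Mul(-1, Rational(22834, 7521))) = Add(Rational(1, 45785), Rational(-22834, 7521)) = Rational(-1045447169, 344348985)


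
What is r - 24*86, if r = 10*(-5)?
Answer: -2114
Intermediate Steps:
r = -50
r - 24*86 = -50 - 24*86 = -50 - 2064 = -2114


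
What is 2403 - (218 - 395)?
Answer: 2580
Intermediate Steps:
2403 - (218 - 395) = 2403 - 1*(-177) = 2403 + 177 = 2580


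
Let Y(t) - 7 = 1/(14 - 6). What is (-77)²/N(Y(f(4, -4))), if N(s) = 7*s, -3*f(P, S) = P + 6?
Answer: 6776/57 ≈ 118.88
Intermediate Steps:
f(P, S) = -2 - P/3 (f(P, S) = -(P + 6)/3 = -(6 + P)/3 = -2 - P/3)
Y(t) = 57/8 (Y(t) = 7 + 1/(14 - 6) = 7 + 1/8 = 7 + ⅛ = 57/8)
(-77)²/N(Y(f(4, -4))) = (-77)²/((7*(57/8))) = 5929/(399/8) = 5929*(8/399) = 6776/57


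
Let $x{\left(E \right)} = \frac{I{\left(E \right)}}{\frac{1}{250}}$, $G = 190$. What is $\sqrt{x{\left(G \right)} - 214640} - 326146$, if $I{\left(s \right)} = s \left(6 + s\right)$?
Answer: $-326146 + 8 \sqrt{142115} \approx -3.2313 \cdot 10^{5}$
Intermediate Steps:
$x{\left(E \right)} = 250 E \left(6 + E\right)$ ($x{\left(E \right)} = \frac{E \left(6 + E\right)}{\frac{1}{250}} = E \left(6 + E\right) \frac{1}{\frac{1}{250}} = E \left(6 + E\right) 250 = 250 E \left(6 + E\right)$)
$\sqrt{x{\left(G \right)} - 214640} - 326146 = \sqrt{250 \cdot 190 \left(6 + 190\right) - 214640} - 326146 = \sqrt{250 \cdot 190 \cdot 196 - 214640} - 326146 = \sqrt{9310000 - 214640} - 326146 = \sqrt{9095360} - 326146 = 8 \sqrt{142115} - 326146 = -326146 + 8 \sqrt{142115}$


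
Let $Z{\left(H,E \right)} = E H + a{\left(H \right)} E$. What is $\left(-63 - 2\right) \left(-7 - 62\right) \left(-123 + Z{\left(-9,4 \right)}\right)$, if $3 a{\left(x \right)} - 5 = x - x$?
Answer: $-683215$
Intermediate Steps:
$a{\left(x \right)} = \frac{5}{3}$ ($a{\left(x \right)} = \frac{5}{3} + \frac{x - x}{3} = \frac{5}{3} + \frac{1}{3} \cdot 0 = \frac{5}{3} + 0 = \frac{5}{3}$)
$Z{\left(H,E \right)} = \frac{5 E}{3} + E H$ ($Z{\left(H,E \right)} = E H + \frac{5 E}{3} = \frac{5 E}{3} + E H$)
$\left(-63 - 2\right) \left(-7 - 62\right) \left(-123 + Z{\left(-9,4 \right)}\right) = \left(-63 - 2\right) \left(-7 - 62\right) \left(-123 + \frac{1}{3} \cdot 4 \left(5 + 3 \left(-9\right)\right)\right) = \left(-65\right) \left(-69\right) \left(-123 + \frac{1}{3} \cdot 4 \left(5 - 27\right)\right) = 4485 \left(-123 + \frac{1}{3} \cdot 4 \left(-22\right)\right) = 4485 \left(-123 - \frac{88}{3}\right) = 4485 \left(- \frac{457}{3}\right) = -683215$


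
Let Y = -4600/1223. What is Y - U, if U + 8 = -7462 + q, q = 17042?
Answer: -11711156/1223 ≈ -9575.8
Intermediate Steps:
U = 9572 (U = -8 + (-7462 + 17042) = -8 + 9580 = 9572)
Y = -4600/1223 (Y = -4600*1/1223 = -4600/1223 ≈ -3.7612)
Y - U = -4600/1223 - 1*9572 = -4600/1223 - 9572 = -11711156/1223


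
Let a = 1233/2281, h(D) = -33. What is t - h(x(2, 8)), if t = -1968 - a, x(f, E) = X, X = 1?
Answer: -4414968/2281 ≈ -1935.5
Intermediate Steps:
x(f, E) = 1
a = 1233/2281 (a = 1233*(1/2281) = 1233/2281 ≈ 0.54055)
t = -4490241/2281 (t = -1968 - 1*1233/2281 = -1968 - 1233/2281 = -4490241/2281 ≈ -1968.5)
t - h(x(2, 8)) = -4490241/2281 - 1*(-33) = -4490241/2281 + 33 = -4414968/2281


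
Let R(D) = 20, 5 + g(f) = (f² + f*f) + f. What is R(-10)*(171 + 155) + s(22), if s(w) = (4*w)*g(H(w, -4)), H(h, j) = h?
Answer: 93200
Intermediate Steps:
g(f) = -5 + f + 2*f² (g(f) = -5 + ((f² + f*f) + f) = -5 + ((f² + f²) + f) = -5 + (2*f² + f) = -5 + (f + 2*f²) = -5 + f + 2*f²)
s(w) = 4*w*(-5 + w + 2*w²) (s(w) = (4*w)*(-5 + w + 2*w²) = 4*w*(-5 + w + 2*w²))
R(-10)*(171 + 155) + s(22) = 20*(171 + 155) + 4*22*(-5 + 22 + 2*22²) = 20*326 + 4*22*(-5 + 22 + 2*484) = 6520 + 4*22*(-5 + 22 + 968) = 6520 + 4*22*985 = 6520 + 86680 = 93200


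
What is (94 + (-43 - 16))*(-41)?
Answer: -1435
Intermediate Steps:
(94 + (-43 - 16))*(-41) = (94 - 59)*(-41) = 35*(-41) = -1435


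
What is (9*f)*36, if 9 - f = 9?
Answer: 0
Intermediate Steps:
f = 0 (f = 9 - 1*9 = 9 - 9 = 0)
(9*f)*36 = (9*0)*36 = 0*36 = 0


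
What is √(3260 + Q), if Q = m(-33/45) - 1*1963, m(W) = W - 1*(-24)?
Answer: 2*√74265/15 ≈ 36.335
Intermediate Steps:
m(W) = 24 + W (m(W) = W + 24 = 24 + W)
Q = -29096/15 (Q = (24 - 33/45) - 1*1963 = (24 - 33*1/45) - 1963 = (24 - 11/15) - 1963 = 349/15 - 1963 = -29096/15 ≈ -1939.7)
√(3260 + Q) = √(3260 - 29096/15) = √(19804/15) = 2*√74265/15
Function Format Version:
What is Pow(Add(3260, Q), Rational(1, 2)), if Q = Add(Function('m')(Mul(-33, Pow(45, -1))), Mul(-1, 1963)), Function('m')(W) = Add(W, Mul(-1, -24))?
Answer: Mul(Rational(2, 15), Pow(74265, Rational(1, 2))) ≈ 36.335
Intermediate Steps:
Function('m')(W) = Add(24, W) (Function('m')(W) = Add(W, 24) = Add(24, W))
Q = Rational(-29096, 15) (Q = Add(Add(24, Mul(-33, Pow(45, -1))), Mul(-1, 1963)) = Add(Add(24, Mul(-33, Rational(1, 45))), -1963) = Add(Add(24, Rational(-11, 15)), -1963) = Add(Rational(349, 15), -1963) = Rational(-29096, 15) ≈ -1939.7)
Pow(Add(3260, Q), Rational(1, 2)) = Pow(Add(3260, Rational(-29096, 15)), Rational(1, 2)) = Pow(Rational(19804, 15), Rational(1, 2)) = Mul(Rational(2, 15), Pow(74265, Rational(1, 2)))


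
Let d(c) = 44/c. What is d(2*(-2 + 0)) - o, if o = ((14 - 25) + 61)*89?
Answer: -4461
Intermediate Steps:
o = 4450 (o = (-11 + 61)*89 = 50*89 = 4450)
d(2*(-2 + 0)) - o = 44/((2*(-2 + 0))) - 1*4450 = 44/((2*(-2))) - 4450 = 44/(-4) - 4450 = 44*(-¼) - 4450 = -11 - 4450 = -4461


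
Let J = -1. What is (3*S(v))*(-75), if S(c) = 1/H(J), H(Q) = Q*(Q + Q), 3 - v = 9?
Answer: -225/2 ≈ -112.50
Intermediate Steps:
v = -6 (v = 3 - 1*9 = 3 - 9 = -6)
H(Q) = 2*Q² (H(Q) = Q*(2*Q) = 2*Q²)
S(c) = ½ (S(c) = 1/(2*(-1)²) = 1/(2*1) = 1/2 = ½)
(3*S(v))*(-75) = (3*(½))*(-75) = (3/2)*(-75) = -225/2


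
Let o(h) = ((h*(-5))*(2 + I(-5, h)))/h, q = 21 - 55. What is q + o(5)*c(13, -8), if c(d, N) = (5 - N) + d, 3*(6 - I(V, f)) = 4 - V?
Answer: -684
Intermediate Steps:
I(V, f) = 14/3 + V/3 (I(V, f) = 6 - (4 - V)/3 = 6 + (-4/3 + V/3) = 14/3 + V/3)
q = -34
c(d, N) = 5 + d - N
o(h) = -25 (o(h) = ((h*(-5))*(2 + (14/3 + (1/3)*(-5))))/h = ((-5*h)*(2 + (14/3 - 5/3)))/h = ((-5*h)*(2 + 3))/h = (-5*h*5)/h = (-25*h)/h = -25)
q + o(5)*c(13, -8) = -34 - 25*(5 + 13 - 1*(-8)) = -34 - 25*(5 + 13 + 8) = -34 - 25*26 = -34 - 650 = -684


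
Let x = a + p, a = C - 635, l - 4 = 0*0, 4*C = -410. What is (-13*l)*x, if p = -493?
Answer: 63986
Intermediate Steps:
C = -205/2 (C = (1/4)*(-410) = -205/2 ≈ -102.50)
l = 4 (l = 4 + 0*0 = 4 + 0 = 4)
a = -1475/2 (a = -205/2 - 635 = -1475/2 ≈ -737.50)
x = -2461/2 (x = -1475/2 - 493 = -2461/2 ≈ -1230.5)
(-13*l)*x = -13*4*(-2461/2) = -52*(-2461/2) = 63986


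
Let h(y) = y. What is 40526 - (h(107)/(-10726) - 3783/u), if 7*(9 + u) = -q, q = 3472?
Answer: 219473824957/5416630 ≈ 40519.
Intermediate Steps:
u = -505 (u = -9 + (-1*3472)/7 = -9 + (⅐)*(-3472) = -9 - 496 = -505)
40526 - (h(107)/(-10726) - 3783/u) = 40526 - (107/(-10726) - 3783/(-505)) = 40526 - (107*(-1/10726) - 3783*(-1/505)) = 40526 - (-107/10726 + 3783/505) = 40526 - 1*40522423/5416630 = 40526 - 40522423/5416630 = 219473824957/5416630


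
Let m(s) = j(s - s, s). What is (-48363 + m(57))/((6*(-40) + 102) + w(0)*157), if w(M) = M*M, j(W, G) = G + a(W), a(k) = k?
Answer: 8051/23 ≈ 350.04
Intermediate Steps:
j(W, G) = G + W
w(M) = M**2
m(s) = s (m(s) = s + (s - s) = s + 0 = s)
(-48363 + m(57))/((6*(-40) + 102) + w(0)*157) = (-48363 + 57)/((6*(-40) + 102) + 0**2*157) = -48306/((-240 + 102) + 0*157) = -48306/(-138 + 0) = -48306/(-138) = -48306*(-1/138) = 8051/23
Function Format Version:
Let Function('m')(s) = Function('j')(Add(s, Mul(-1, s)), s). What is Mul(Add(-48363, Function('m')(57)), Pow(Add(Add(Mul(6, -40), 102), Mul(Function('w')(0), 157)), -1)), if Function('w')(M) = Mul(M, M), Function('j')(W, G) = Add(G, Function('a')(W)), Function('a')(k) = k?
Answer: Rational(8051, 23) ≈ 350.04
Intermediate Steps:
Function('j')(W, G) = Add(G, W)
Function('w')(M) = Pow(M, 2)
Function('m')(s) = s (Function('m')(s) = Add(s, Add(s, Mul(-1, s))) = Add(s, 0) = s)
Mul(Add(-48363, Function('m')(57)), Pow(Add(Add(Mul(6, -40), 102), Mul(Function('w')(0), 157)), -1)) = Mul(Add(-48363, 57), Pow(Add(Add(Mul(6, -40), 102), Mul(Pow(0, 2), 157)), -1)) = Mul(-48306, Pow(Add(Add(-240, 102), Mul(0, 157)), -1)) = Mul(-48306, Pow(Add(-138, 0), -1)) = Mul(-48306, Pow(-138, -1)) = Mul(-48306, Rational(-1, 138)) = Rational(8051, 23)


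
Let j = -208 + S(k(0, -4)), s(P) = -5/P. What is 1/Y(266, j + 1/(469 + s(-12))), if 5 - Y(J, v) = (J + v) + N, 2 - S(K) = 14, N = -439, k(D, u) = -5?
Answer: 5633/2241922 ≈ 0.0025126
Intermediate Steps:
S(K) = -12 (S(K) = 2 - 1*14 = 2 - 14 = -12)
j = -220 (j = -208 - 12 = -220)
Y(J, v) = 444 - J - v (Y(J, v) = 5 - ((J + v) - 439) = 5 - (-439 + J + v) = 5 + (439 - J - v) = 444 - J - v)
1/Y(266, j + 1/(469 + s(-12))) = 1/(444 - 1*266 - (-220 + 1/(469 - 5/(-12)))) = 1/(444 - 266 - (-220 + 1/(469 - 5*(-1/12)))) = 1/(444 - 266 - (-220 + 1/(469 + 5/12))) = 1/(444 - 266 - (-220 + 1/(5633/12))) = 1/(444 - 266 - (-220 + 12/5633)) = 1/(444 - 266 - 1*(-1239248/5633)) = 1/(444 - 266 + 1239248/5633) = 1/(2241922/5633) = 5633/2241922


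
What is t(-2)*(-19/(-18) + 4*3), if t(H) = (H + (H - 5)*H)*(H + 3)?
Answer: 470/3 ≈ 156.67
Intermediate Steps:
t(H) = (3 + H)*(H + H*(-5 + H)) (t(H) = (H + (-5 + H)*H)*(3 + H) = (H + H*(-5 + H))*(3 + H) = (3 + H)*(H + H*(-5 + H)))
t(-2)*(-19/(-18) + 4*3) = (-2*(-12 + (-2)² - 1*(-2)))*(-19/(-18) + 4*3) = (-2*(-12 + 4 + 2))*(-19*(-1/18) + 12) = (-2*(-6))*(19/18 + 12) = 12*(235/18) = 470/3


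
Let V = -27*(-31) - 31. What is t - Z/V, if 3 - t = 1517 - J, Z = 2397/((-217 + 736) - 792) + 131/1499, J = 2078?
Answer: 31005267318/54972827 ≈ 564.01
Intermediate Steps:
Z = -1185780/136409 (Z = 2397/(519 - 792) + 131*(1/1499) = 2397/(-273) + 131/1499 = 2397*(-1/273) + 131/1499 = -799/91 + 131/1499 = -1185780/136409 ≈ -8.6928)
V = 806 (V = 837 - 31 = 806)
t = 564 (t = 3 - (1517 - 1*2078) = 3 - (1517 - 2078) = 3 - 1*(-561) = 3 + 561 = 564)
t - Z/V = 564 - (-1185780)/(136409*806) = 564 - 1*(-592890/54972827) = 564 + 592890/54972827 = 31005267318/54972827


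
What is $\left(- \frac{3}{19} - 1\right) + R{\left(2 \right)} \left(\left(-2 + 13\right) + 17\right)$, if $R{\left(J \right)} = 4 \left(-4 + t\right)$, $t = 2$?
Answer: $- \frac{4278}{19} \approx -225.16$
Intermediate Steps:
$R{\left(J \right)} = -8$ ($R{\left(J \right)} = 4 \left(-4 + 2\right) = 4 \left(-2\right) = -8$)
$\left(- \frac{3}{19} - 1\right) + R{\left(2 \right)} \left(\left(-2 + 13\right) + 17\right) = \left(- \frac{3}{19} - 1\right) - 8 \left(\left(-2 + 13\right) + 17\right) = \left(\left(-3\right) \frac{1}{19} - 1\right) - 8 \left(11 + 17\right) = \left(- \frac{3}{19} - 1\right) - 224 = - \frac{22}{19} - 224 = - \frac{4278}{19}$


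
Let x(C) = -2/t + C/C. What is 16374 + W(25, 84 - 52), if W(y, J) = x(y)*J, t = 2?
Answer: 16374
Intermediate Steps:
x(C) = 0 (x(C) = -2/2 + C/C = -2*1/2 + 1 = -1 + 1 = 0)
W(y, J) = 0 (W(y, J) = 0*J = 0)
16374 + W(25, 84 - 52) = 16374 + 0 = 16374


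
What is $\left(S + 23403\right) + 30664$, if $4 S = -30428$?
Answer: $46460$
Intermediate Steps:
$S = -7607$ ($S = \frac{1}{4} \left(-30428\right) = -7607$)
$\left(S + 23403\right) + 30664 = \left(-7607 + 23403\right) + 30664 = 15796 + 30664 = 46460$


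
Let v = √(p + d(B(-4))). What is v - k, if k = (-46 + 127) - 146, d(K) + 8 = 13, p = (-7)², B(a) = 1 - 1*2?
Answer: 65 + 3*√6 ≈ 72.349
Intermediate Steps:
B(a) = -1 (B(a) = 1 - 2 = -1)
p = 49
d(K) = 5 (d(K) = -8 + 13 = 5)
v = 3*√6 (v = √(49 + 5) = √54 = 3*√6 ≈ 7.3485)
k = -65 (k = 81 - 146 = -65)
v - k = 3*√6 - 1*(-65) = 3*√6 + 65 = 65 + 3*√6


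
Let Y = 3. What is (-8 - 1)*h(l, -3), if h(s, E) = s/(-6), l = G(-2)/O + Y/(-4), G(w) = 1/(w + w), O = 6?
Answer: -19/16 ≈ -1.1875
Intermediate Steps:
G(w) = 1/(2*w)
l = -19/24 (l = ((1/2)/(-2))/6 + 3/(-4) = ((1/2)*(-1/2))*(1/6) + 3*(-1/4) = -1/4*1/6 - 3/4 = -1/24 - 3/4 = -19/24 ≈ -0.79167)
h(s, E) = -s/6 (h(s, E) = s*(-1/6) = -s/6)
(-8 - 1)*h(l, -3) = (-8 - 1)*(-1/6*(-19/24)) = -9*19/144 = -19/16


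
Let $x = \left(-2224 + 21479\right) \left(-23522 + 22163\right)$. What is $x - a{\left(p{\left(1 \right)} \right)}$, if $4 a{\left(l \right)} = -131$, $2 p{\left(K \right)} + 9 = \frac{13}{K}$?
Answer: $- \frac{104670049}{4} \approx -2.6168 \cdot 10^{7}$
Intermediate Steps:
$p{\left(K \right)} = - \frac{9}{2} + \frac{13}{2 K}$ ($p{\left(K \right)} = - \frac{9}{2} + \frac{13 \frac{1}{K}}{2} = - \frac{9}{2} + \frac{13}{2 K}$)
$x = -26167545$ ($x = 19255 \left(-1359\right) = -26167545$)
$a{\left(l \right)} = - \frac{131}{4}$ ($a{\left(l \right)} = \frac{1}{4} \left(-131\right) = - \frac{131}{4}$)
$x - a{\left(p{\left(1 \right)} \right)} = -26167545 - - \frac{131}{4} = -26167545 + \frac{131}{4} = - \frac{104670049}{4}$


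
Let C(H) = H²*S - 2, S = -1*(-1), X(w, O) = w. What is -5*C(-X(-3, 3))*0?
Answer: 0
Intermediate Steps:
S = 1
C(H) = -2 + H² (C(H) = H²*1 - 2 = H² - 2 = -2 + H²)
-5*C(-X(-3, 3))*0 = -5*(-2 + (-1*(-3))²)*0 = -5*(-2 + 3²)*0 = -5*(-2 + 9)*0 = -5*7*0 = -35*0 = 0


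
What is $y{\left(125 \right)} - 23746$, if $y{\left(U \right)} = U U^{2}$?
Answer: $1929379$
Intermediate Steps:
$y{\left(U \right)} = U^{3}$
$y{\left(125 \right)} - 23746 = 125^{3} - 23746 = 1953125 - 23746 = 1929379$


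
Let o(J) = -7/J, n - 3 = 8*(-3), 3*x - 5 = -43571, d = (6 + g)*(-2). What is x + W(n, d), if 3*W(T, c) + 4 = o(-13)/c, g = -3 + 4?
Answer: -377607/26 ≈ -14523.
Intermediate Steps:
g = 1
d = -14 (d = (6 + 1)*(-2) = 7*(-2) = -14)
x = -14522 (x = 5/3 + (1/3)*(-43571) = 5/3 - 43571/3 = -14522)
n = -21 (n = 3 + 8*(-3) = 3 - 24 = -21)
W(T, c) = -4/3 + 7/(39*c) (W(T, c) = -4/3 + ((-7/(-13))/c)/3 = -4/3 + ((-7*(-1/13))/c)/3 = -4/3 + (7/(13*c))/3 = -4/3 + 7/(39*c))
x + W(n, d) = -14522 + (1/39)*(7 - 52*(-14))/(-14) = -14522 + (1/39)*(-1/14)*(7 + 728) = -14522 + (1/39)*(-1/14)*735 = -14522 - 35/26 = -377607/26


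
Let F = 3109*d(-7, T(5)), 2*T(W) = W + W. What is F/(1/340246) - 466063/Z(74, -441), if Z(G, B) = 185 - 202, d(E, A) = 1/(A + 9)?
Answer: 8994773360/119 ≈ 7.5586e+7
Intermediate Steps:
T(W) = W (T(W) = (W + W)/2 = (2*W)/2 = W)
d(E, A) = 1/(9 + A)
Z(G, B) = -17
F = 3109/14 (F = 3109/(9 + 5) = 3109/14 ≈ 222.07)
F/(1/340246) - 466063/Z(74, -441) = 3109/(14*(1/340246)) - 466063/(-17) = 3109/(14*(1/340246)) - 466063*(-1/17) = (3109/14)*340246 + 466063/17 = 528912407/7 + 466063/17 = 8994773360/119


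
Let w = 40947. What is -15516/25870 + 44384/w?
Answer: 256440214/529649445 ≈ 0.48417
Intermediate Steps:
-15516/25870 + 44384/w = -15516/25870 + 44384/40947 = -15516*1/25870 + 44384*(1/40947) = -7758/12935 + 44384/40947 = 256440214/529649445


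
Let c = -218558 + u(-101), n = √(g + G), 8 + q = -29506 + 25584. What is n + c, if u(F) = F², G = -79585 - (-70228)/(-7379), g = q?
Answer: -208357 + I*√4547879980527/7379 ≈ -2.0836e+5 + 289.01*I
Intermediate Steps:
q = -3930 (q = -8 + (-29506 + 25584) = -8 - 3922 = -3930)
g = -3930
G = -587327943/7379 (G = -79585 - (-70228)*(-1)/7379 = -79585 - 1*70228/7379 = -79585 - 70228/7379 = -587327943/7379 ≈ -79595.)
n = I*√4547879980527/7379 (n = √(-3930 - 587327943/7379) = √(-616327413/7379) = I*√4547879980527/7379 ≈ 289.01*I)
c = -208357 (c = -218558 + (-101)² = -218558 + 10201 = -208357)
n + c = I*√4547879980527/7379 - 208357 = -208357 + I*√4547879980527/7379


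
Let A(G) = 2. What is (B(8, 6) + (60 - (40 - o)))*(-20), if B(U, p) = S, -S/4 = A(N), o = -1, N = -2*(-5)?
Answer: -220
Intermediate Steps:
N = 10
S = -8 (S = -4*2 = -8)
B(U, p) = -8
(B(8, 6) + (60 - (40 - o)))*(-20) = (-8 + (60 - (40 - 1*(-1))))*(-20) = (-8 + (60 - (40 + 1)))*(-20) = (-8 + (60 - 1*41))*(-20) = (-8 + (60 - 41))*(-20) = (-8 + 19)*(-20) = 11*(-20) = -220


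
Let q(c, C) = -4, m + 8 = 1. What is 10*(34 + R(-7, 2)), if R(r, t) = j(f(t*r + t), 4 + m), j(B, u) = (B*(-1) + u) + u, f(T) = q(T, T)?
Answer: 320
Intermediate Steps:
m = -7 (m = -8 + 1 = -7)
f(T) = -4
j(B, u) = -B + 2*u (j(B, u) = (-B + u) + u = (u - B) + u = -B + 2*u)
R(r, t) = -2 (R(r, t) = -1*(-4) + 2*(4 - 7) = 4 + 2*(-3) = 4 - 6 = -2)
10*(34 + R(-7, 2)) = 10*(34 - 2) = 10*32 = 320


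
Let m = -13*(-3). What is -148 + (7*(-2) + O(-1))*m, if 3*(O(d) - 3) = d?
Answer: -590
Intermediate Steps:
O(d) = 3 + d/3
m = 39
-148 + (7*(-2) + O(-1))*m = -148 + (7*(-2) + (3 + (⅓)*(-1)))*39 = -148 + (-14 + (3 - ⅓))*39 = -148 + (-14 + 8/3)*39 = -148 - 34/3*39 = -148 - 442 = -590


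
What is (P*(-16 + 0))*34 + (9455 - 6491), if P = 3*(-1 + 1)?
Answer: 2964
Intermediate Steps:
P = 0 (P = 3*0 = 0)
(P*(-16 + 0))*34 + (9455 - 6491) = (0*(-16 + 0))*34 + (9455 - 6491) = (0*(-16))*34 + 2964 = 0*34 + 2964 = 0 + 2964 = 2964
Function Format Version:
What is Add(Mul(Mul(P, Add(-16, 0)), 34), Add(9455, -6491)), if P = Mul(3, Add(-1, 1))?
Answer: 2964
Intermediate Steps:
P = 0 (P = Mul(3, 0) = 0)
Add(Mul(Mul(P, Add(-16, 0)), 34), Add(9455, -6491)) = Add(Mul(Mul(0, Add(-16, 0)), 34), Add(9455, -6491)) = Add(Mul(Mul(0, -16), 34), 2964) = Add(Mul(0, 34), 2964) = Add(0, 2964) = 2964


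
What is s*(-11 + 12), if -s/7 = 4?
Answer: -28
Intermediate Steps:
s = -28 (s = -7*4 = -28)
s*(-11 + 12) = -28*(-11 + 12) = -28*1 = -28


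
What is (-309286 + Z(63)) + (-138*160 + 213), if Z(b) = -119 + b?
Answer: -331209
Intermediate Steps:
(-309286 + Z(63)) + (-138*160 + 213) = (-309286 + (-119 + 63)) + (-138*160 + 213) = (-309286 - 56) + (-22080 + 213) = -309342 - 21867 = -331209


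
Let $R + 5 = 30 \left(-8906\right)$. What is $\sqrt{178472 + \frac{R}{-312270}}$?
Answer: $\frac{5 \sqrt{27845350040046}}{62454} \approx 422.46$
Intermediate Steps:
$R = -267185$ ($R = -5 + 30 \left(-8906\right) = -5 - 267180 = -267185$)
$\sqrt{178472 + \frac{R}{-312270}} = \sqrt{178472 - \frac{267185}{-312270}} = \sqrt{178472 - - \frac{53437}{62454}} = \sqrt{178472 + \frac{53437}{62454}} = \sqrt{\frac{11146343725}{62454}} = \frac{5 \sqrt{27845350040046}}{62454}$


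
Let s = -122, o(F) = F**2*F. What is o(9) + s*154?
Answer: -18059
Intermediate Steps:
o(F) = F**3
o(9) + s*154 = 9**3 - 122*154 = 729 - 18788 = -18059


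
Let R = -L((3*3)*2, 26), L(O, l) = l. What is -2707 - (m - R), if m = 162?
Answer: -2895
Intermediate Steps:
R = -26 (R = -1*26 = -26)
-2707 - (m - R) = -2707 - (162 - 1*(-26)) = -2707 - (162 + 26) = -2707 - 1*188 = -2707 - 188 = -2895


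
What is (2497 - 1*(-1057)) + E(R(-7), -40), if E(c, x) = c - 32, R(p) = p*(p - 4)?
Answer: 3599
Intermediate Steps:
R(p) = p*(-4 + p)
E(c, x) = -32 + c
(2497 - 1*(-1057)) + E(R(-7), -40) = (2497 - 1*(-1057)) + (-32 - 7*(-4 - 7)) = (2497 + 1057) + (-32 - 7*(-11)) = 3554 + (-32 + 77) = 3554 + 45 = 3599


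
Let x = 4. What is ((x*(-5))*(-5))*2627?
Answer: 262700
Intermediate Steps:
((x*(-5))*(-5))*2627 = ((4*(-5))*(-5))*2627 = -20*(-5)*2627 = 100*2627 = 262700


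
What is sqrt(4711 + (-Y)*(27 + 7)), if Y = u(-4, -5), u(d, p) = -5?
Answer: sqrt(4881) ≈ 69.864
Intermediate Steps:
Y = -5
sqrt(4711 + (-Y)*(27 + 7)) = sqrt(4711 + (-1*(-5))*(27 + 7)) = sqrt(4711 + 5*34) = sqrt(4711 + 170) = sqrt(4881)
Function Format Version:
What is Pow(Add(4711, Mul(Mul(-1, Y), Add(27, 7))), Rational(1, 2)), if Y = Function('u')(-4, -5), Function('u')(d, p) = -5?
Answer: Pow(4881, Rational(1, 2)) ≈ 69.864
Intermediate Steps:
Y = -5
Pow(Add(4711, Mul(Mul(-1, Y), Add(27, 7))), Rational(1, 2)) = Pow(Add(4711, Mul(Mul(-1, -5), Add(27, 7))), Rational(1, 2)) = Pow(Add(4711, Mul(5, 34)), Rational(1, 2)) = Pow(Add(4711, 170), Rational(1, 2)) = Pow(4881, Rational(1, 2))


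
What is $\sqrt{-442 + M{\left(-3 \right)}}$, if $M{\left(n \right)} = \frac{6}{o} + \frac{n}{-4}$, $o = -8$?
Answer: $i \sqrt{442} \approx 21.024 i$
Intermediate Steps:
$M{\left(n \right)} = - \frac{3}{4} - \frac{n}{4}$ ($M{\left(n \right)} = \frac{6}{-8} + \frac{n}{-4} = 6 \left(- \frac{1}{8}\right) + n \left(- \frac{1}{4}\right) = - \frac{3}{4} - \frac{n}{4}$)
$\sqrt{-442 + M{\left(-3 \right)}} = \sqrt{-442 - 0} = \sqrt{-442 + \left(- \frac{3}{4} + \frac{3}{4}\right)} = \sqrt{-442 + 0} = \sqrt{-442} = i \sqrt{442}$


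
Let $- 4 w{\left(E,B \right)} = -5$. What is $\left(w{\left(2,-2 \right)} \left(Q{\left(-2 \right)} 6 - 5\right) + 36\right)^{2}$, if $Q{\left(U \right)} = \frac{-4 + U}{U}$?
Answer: $\frac{43681}{16} \approx 2730.1$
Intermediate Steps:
$Q{\left(U \right)} = \frac{-4 + U}{U}$
$w{\left(E,B \right)} = \frac{5}{4}$ ($w{\left(E,B \right)} = \left(- \frac{1}{4}\right) \left(-5\right) = \frac{5}{4}$)
$\left(w{\left(2,-2 \right)} \left(Q{\left(-2 \right)} 6 - 5\right) + 36\right)^{2} = \left(\frac{5 \left(\frac{-4 - 2}{-2} \cdot 6 - 5\right)}{4} + 36\right)^{2} = \left(\frac{5 \left(\left(- \frac{1}{2}\right) \left(-6\right) 6 - 5\right)}{4} + 36\right)^{2} = \left(\frac{5 \left(3 \cdot 6 - 5\right)}{4} + 36\right)^{2} = \left(\frac{5 \left(18 - 5\right)}{4} + 36\right)^{2} = \left(\frac{5}{4} \cdot 13 + 36\right)^{2} = \left(\frac{65}{4} + 36\right)^{2} = \left(\frac{209}{4}\right)^{2} = \frac{43681}{16}$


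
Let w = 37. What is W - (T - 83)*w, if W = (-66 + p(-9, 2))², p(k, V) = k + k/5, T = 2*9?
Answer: 207581/25 ≈ 8303.2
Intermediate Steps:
T = 18
p(k, V) = 6*k/5 (p(k, V) = k + k*(⅕) = k + k/5 = 6*k/5)
W = 147456/25 (W = (-66 + (6/5)*(-9))² = (-66 - 54/5)² = (-384/5)² = 147456/25 ≈ 5898.2)
W - (T - 83)*w = 147456/25 - (18 - 83)*37 = 147456/25 - (-65)*37 = 147456/25 - 1*(-2405) = 147456/25 + 2405 = 207581/25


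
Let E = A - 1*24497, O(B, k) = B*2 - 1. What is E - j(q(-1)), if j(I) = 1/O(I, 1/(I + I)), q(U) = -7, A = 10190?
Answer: -214604/15 ≈ -14307.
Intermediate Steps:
O(B, k) = -1 + 2*B (O(B, k) = 2*B - 1 = -1 + 2*B)
j(I) = 1/(-1 + 2*I)
E = -14307 (E = 10190 - 1*24497 = 10190 - 24497 = -14307)
E - j(q(-1)) = -14307 - 1/(-1 + 2*(-7)) = -14307 - 1/(-1 - 14) = -14307 - 1/(-15) = -14307 - 1*(-1/15) = -14307 + 1/15 = -214604/15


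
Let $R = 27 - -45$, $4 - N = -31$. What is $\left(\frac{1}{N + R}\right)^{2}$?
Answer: $\frac{1}{11449} \approx 8.7344 \cdot 10^{-5}$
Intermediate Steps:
$N = 35$ ($N = 4 - -31 = 4 + 31 = 35$)
$R = 72$ ($R = 27 + 45 = 72$)
$\left(\frac{1}{N + R}\right)^{2} = \left(\frac{1}{35 + 72}\right)^{2} = \left(\frac{1}{107}\right)^{2} = \frac{1}{11449}$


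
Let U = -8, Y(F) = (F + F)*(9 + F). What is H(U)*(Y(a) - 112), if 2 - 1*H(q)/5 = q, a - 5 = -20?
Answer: 3400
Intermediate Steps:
a = -15 (a = 5 - 20 = -15)
Y(F) = 2*F*(9 + F) (Y(F) = (2*F)*(9 + F) = 2*F*(9 + F))
H(q) = 10 - 5*q
H(U)*(Y(a) - 112) = (10 - 5*(-8))*(2*(-15)*(9 - 15) - 112) = (10 + 40)*(2*(-15)*(-6) - 112) = 50*(180 - 112) = 50*68 = 3400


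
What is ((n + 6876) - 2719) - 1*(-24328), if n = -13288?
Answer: 15197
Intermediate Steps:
((n + 6876) - 2719) - 1*(-24328) = ((-13288 + 6876) - 2719) - 1*(-24328) = (-6412 - 2719) + 24328 = -9131 + 24328 = 15197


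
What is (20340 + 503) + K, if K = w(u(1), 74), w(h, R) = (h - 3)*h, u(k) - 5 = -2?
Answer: 20843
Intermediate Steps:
u(k) = 3 (u(k) = 5 - 2 = 3)
w(h, R) = h*(-3 + h) (w(h, R) = (-3 + h)*h = h*(-3 + h))
K = 0 (K = 3*(-3 + 3) = 3*0 = 0)
(20340 + 503) + K = (20340 + 503) + 0 = 20843 + 0 = 20843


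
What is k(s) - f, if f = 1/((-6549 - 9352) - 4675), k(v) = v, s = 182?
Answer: 3744833/20576 ≈ 182.00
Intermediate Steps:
f = -1/20576 (f = 1/(-15901 - 4675) = 1/(-20576) = -1/20576 ≈ -4.8600e-5)
k(s) - f = 182 - 1*(-1/20576) = 182 + 1/20576 = 3744833/20576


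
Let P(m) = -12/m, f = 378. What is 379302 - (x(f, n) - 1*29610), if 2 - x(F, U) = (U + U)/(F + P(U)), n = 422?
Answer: 8152892101/19938 ≈ 4.0891e+5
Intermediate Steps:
x(F, U) = 2 - 2*U/(F - 12/U) (x(F, U) = 2 - (U + U)/(F - 12/U) = 2 - 2*U/(F - 12/U))
379302 - (x(f, n) - 1*29610) = 379302 - (2*(-12 - 1*422*(422 - 1*378))/(-12 + 378*422) - 1*29610) = 379302 - (2*(-12 - 1*422*(422 - 378))/(-12 + 159516) - 29610) = 379302 - (2*(-12 - 1*422*44)/159504 - 29610) = 379302 - (2*(1/159504)*(-12 - 18568) - 29610) = 379302 - (2*(1/159504)*(-18580) - 29610) = 379302 - (-4645/19938 - 29610) = 379302 - 1*(-590368825/19938) = 379302 + 590368825/19938 = 8152892101/19938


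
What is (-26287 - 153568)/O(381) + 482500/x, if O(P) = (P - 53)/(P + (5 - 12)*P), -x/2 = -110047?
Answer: 22622870705455/18047708 ≈ 1.2535e+6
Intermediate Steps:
x = 220094 (x = -2*(-110047) = 220094)
O(P) = -(-53 + P)/(6*P) (O(P) = (-53 + P)/(P - 7*P) = (-53 + P)/((-6*P)) = (-53 + P)*(-1/(6*P)) = -(-53 + P)/(6*P))
(-26287 - 153568)/O(381) + 482500/x = (-26287 - 153568)/(((⅙)*(53 - 1*381)/381)) + 482500/220094 = -179855*2286/(53 - 381) + 482500*(1/220094) = -179855/((⅙)*(1/381)*(-328)) + 241250/110047 = -179855/(-164/1143) + 241250/110047 = -179855*(-1143/164) + 241250/110047 = 205574265/164 + 241250/110047 = 22622870705455/18047708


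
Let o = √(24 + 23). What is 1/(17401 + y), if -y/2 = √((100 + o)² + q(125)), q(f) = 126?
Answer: 1/(17401 - 2*√(126 + (100 + √47)²)) ≈ 5.8187e-5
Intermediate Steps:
o = √47 ≈ 6.8557
y = -2*√(126 + (100 + √47)²) (y = -2*√((100 + √47)² + 126) = -2*√(126 + (100 + √47)²) ≈ -214.89)
1/(17401 + y) = 1/(17401 - 2*√(10173 + 200*√47))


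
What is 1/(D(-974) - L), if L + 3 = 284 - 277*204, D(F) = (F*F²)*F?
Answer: 1/899986209203 ≈ 1.1111e-12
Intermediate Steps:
D(F) = F⁴ (D(F) = F³*F = F⁴)
L = -56227 (L = -3 + (284 - 277*204) = -3 + (284 - 56508) = -3 - 56224 = -56227)
1/(D(-974) - L) = 1/((-974)⁴ - 1*(-56227)) = 1/(899986152976 + 56227) = 1/899986209203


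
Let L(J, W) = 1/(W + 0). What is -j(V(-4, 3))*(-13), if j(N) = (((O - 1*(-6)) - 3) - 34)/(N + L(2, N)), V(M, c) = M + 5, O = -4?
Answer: -455/2 ≈ -227.50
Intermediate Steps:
V(M, c) = 5 + M
L(J, W) = 1/W
j(N) = -35/(N + 1/N) (j(N) = (((-4 - 1*(-6)) - 3) - 34)/(N + 1/N) = (((-4 + 6) - 3) - 34)/(N + 1/N) = ((2 - 3) - 34)/(N + 1/N) = (-1 - 34)/(N + 1/N) = -35/(N + 1/N))
-j(V(-4, 3))*(-13) = -(-35*(5 - 4)/(1 + (5 - 4)²))*(-13) = -(-35*1/(1 + 1²))*(-13) = -(-35*1/(1 + 1))*(-13) = -(-35*1/2)*(-13) = -(-35*1*½)*(-13) = -(-35)*(-13)/2 = -1*455/2 = -455/2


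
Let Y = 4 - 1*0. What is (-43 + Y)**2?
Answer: 1521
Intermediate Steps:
Y = 4 (Y = 4 + 0 = 4)
(-43 + Y)**2 = (-43 + 4)**2 = (-39)**2 = 1521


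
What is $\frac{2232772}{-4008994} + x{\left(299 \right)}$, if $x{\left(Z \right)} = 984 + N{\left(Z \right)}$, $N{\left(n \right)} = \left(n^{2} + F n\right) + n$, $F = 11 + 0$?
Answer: $\frac{188367480195}{2004497} \approx 93973.0$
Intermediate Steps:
$F = 11$
$N{\left(n \right)} = n^{2} + 12 n$ ($N{\left(n \right)} = \left(n^{2} + 11 n\right) + n = n^{2} + 12 n$)
$x{\left(Z \right)} = 984 + Z \left(12 + Z\right)$
$\frac{2232772}{-4008994} + x{\left(299 \right)} = \frac{2232772}{-4008994} + \left(984 + 299 \left(12 + 299\right)\right) = 2232772 \left(- \frac{1}{4008994}\right) + \left(984 + 299 \cdot 311\right) = - \frac{1116386}{2004497} + \left(984 + 92989\right) = - \frac{1116386}{2004497} + 93973 = \frac{188367480195}{2004497}$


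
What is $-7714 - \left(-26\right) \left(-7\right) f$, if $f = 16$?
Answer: $-10626$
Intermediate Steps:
$-7714 - \left(-26\right) \left(-7\right) f = -7714 - \left(-26\right) \left(-7\right) 16 = -7714 - 182 \cdot 16 = -7714 - 2912 = -10626$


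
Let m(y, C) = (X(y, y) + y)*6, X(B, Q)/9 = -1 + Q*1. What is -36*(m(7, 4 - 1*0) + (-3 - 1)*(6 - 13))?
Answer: -14184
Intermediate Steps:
X(B, Q) = -9 + 9*Q (X(B, Q) = 9*(-1 + Q*1) = 9*(-1 + Q) = -9 + 9*Q)
m(y, C) = -54 + 60*y (m(y, C) = ((-9 + 9*y) + y)*6 = (-9 + 10*y)*6 = -54 + 60*y)
-36*(m(7, 4 - 1*0) + (-3 - 1)*(6 - 13)) = -36*((-54 + 60*7) + (-3 - 1)*(6 - 13)) = -36*((-54 + 420) - 4*(-7)) = -36*(366 + 28) = -36*394 = -14184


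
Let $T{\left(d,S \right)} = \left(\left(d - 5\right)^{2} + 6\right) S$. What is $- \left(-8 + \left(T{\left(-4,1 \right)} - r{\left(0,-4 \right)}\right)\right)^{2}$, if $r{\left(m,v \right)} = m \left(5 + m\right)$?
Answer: $-6241$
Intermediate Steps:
$T{\left(d,S \right)} = S \left(6 + \left(-5 + d\right)^{2}\right)$ ($T{\left(d,S \right)} = \left(\left(-5 + d\right)^{2} + 6\right) S = \left(6 + \left(-5 + d\right)^{2}\right) S = S \left(6 + \left(-5 + d\right)^{2}\right)$)
$- \left(-8 + \left(T{\left(-4,1 \right)} - r{\left(0,-4 \right)}\right)\right)^{2} = - \left(-8 + \left(1 \left(6 + \left(-5 - 4\right)^{2}\right) - 0 \left(5 + 0\right)\right)\right)^{2} = - \left(-8 + \left(1 \left(6 + \left(-9\right)^{2}\right) - 0 \cdot 5\right)\right)^{2} = - \left(-8 + \left(1 \left(6 + 81\right) - 0\right)\right)^{2} = - \left(-8 + \left(1 \cdot 87 + 0\right)\right)^{2} = - \left(-8 + \left(87 + 0\right)\right)^{2} = - \left(-8 + 87\right)^{2} = - 79^{2} = \left(-1\right) 6241 = -6241$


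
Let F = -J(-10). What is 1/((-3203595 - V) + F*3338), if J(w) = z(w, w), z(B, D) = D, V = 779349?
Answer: -1/3949564 ≈ -2.5319e-7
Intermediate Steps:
J(w) = w
F = 10 (F = -1*(-10) = 10)
1/((-3203595 - V) + F*3338) = 1/((-3203595 - 1*779349) + 10*3338) = 1/((-3203595 - 779349) + 33380) = 1/(-3982944 + 33380) = 1/(-3949564) = -1/3949564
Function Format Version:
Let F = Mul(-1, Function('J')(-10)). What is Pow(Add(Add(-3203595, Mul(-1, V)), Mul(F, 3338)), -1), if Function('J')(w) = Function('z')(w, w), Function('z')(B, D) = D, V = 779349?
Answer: Rational(-1, 3949564) ≈ -2.5319e-7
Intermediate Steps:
Function('J')(w) = w
F = 10 (F = Mul(-1, -10) = 10)
Pow(Add(Add(-3203595, Mul(-1, V)), Mul(F, 3338)), -1) = Pow(Add(Add(-3203595, Mul(-1, 779349)), Mul(10, 3338)), -1) = Pow(Add(Add(-3203595, -779349), 33380), -1) = Pow(Add(-3982944, 33380), -1) = Pow(-3949564, -1) = Rational(-1, 3949564)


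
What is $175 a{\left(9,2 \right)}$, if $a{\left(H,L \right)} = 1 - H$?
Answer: $-1400$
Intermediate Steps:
$175 a{\left(9,2 \right)} = 175 \left(1 - 9\right) = 175 \left(-8\right) = -1400$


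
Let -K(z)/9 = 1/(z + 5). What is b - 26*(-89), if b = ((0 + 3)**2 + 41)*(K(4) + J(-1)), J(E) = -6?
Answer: 1964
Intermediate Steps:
K(z) = -9/(5 + z) (K(z) = -9/(z + 5) = -9/(5 + z))
b = -350 (b = ((0 + 3)**2 + 41)*(-9/(5 + 4) - 6) = (3**2 + 41)*(-9/9 - 6) = (9 + 41)*(-9*1/9 - 6) = 50*(-1 - 6) = 50*(-7) = -350)
b - 26*(-89) = -350 - 26*(-89) = -350 + 2314 = 1964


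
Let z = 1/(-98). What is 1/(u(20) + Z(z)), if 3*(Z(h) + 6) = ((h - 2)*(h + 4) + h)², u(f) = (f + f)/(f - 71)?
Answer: 4704077616/69206577289 ≈ 0.067972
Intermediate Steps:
u(f) = 2*f/(-71 + f) (u(f) = (2*f)/(-71 + f) = 2*f/(-71 + f))
z = -1/98 ≈ -0.010204
Z(h) = -6 + (h + (-2 + h)*(4 + h))²/3 (Z(h) = -6 + ((h - 2)*(h + 4) + h)²/3 = -6 + ((-2 + h)*(4 + h) + h)²/3 = -6 + (h + (-2 + h)*(4 + h))²/3)
1/(u(20) + Z(z)) = 1/(2*20/(-71 + 20) + (-6 + (-8 + (-1/98)² + 3*(-1/98))²/3)) = 1/(2*20/(-51) + (-6 + (-8 + 1/9604 - 3/98)²/3)) = 1/(2*20*(-1/51) + (-6 + (-77125/9604)²/3)) = 1/(-40/51 + (-6 + (⅓)*(5948265625/92236816))) = 1/(-40/51 + (-6 + 5948265625/276710448)) = 1/(-40/51 + 4288002937/276710448) = 1/(69206577289/4704077616) = 4704077616/69206577289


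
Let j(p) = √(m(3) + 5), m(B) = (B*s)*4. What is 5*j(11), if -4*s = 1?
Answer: 5*√2 ≈ 7.0711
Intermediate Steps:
s = -¼ (s = -¼*1 = -¼ ≈ -0.25000)
m(B) = -B (m(B) = (B*(-¼))*4 = -B/4*4 = -B)
j(p) = √2 (j(p) = √(-1*3 + 5) = √(-3 + 5) = √2)
5*j(11) = 5*√2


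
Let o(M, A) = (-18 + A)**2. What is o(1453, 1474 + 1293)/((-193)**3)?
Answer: -7557001/7189057 ≈ -1.0512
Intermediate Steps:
o(1453, 1474 + 1293)/((-193)**3) = (-18 + (1474 + 1293))**2/((-193)**3) = (-18 + 2767)**2/(-7189057) = 2749**2*(-1/7189057) = 7557001*(-1/7189057) = -7557001/7189057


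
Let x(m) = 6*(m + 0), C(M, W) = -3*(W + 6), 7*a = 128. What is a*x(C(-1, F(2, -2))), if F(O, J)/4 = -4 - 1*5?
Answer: 69120/7 ≈ 9874.3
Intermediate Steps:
a = 128/7 (a = (⅐)*128 = 128/7 ≈ 18.286)
F(O, J) = -36 (F(O, J) = 4*(-4 - 1*5) = 4*(-4 - 5) = 4*(-9) = -36)
C(M, W) = -18 - 3*W (C(M, W) = -3*(6 + W) = -18 - 3*W)
x(m) = 6*m
a*x(C(-1, F(2, -2))) = 128*(6*(-18 - 3*(-36)))/7 = 128*(6*(-18 + 108))/7 = 128*(6*90)/7 = (128/7)*540 = 69120/7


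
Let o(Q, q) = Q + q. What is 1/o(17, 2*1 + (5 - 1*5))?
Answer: 1/19 ≈ 0.052632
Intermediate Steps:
1/o(17, 2*1 + (5 - 1*5)) = 1/(17 + (2*1 + (5 - 1*5))) = 1/(17 + (2 + (5 - 5))) = 1/(17 + (2 + 0)) = 1/(17 + 2) = 1/19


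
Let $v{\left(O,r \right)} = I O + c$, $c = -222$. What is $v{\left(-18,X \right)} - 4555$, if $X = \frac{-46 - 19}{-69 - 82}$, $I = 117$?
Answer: $-6883$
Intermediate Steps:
$X = \frac{65}{151}$ ($X = - \frac{65}{-151} = \left(-65\right) \left(- \frac{1}{151}\right) = \frac{65}{151} \approx 0.43046$)
$v{\left(O,r \right)} = -222 + 117 O$ ($v{\left(O,r \right)} = 117 O - 222 = -222 + 117 O$)
$v{\left(-18,X \right)} - 4555 = \left(-222 + 117 \left(-18\right)\right) - 4555 = \left(-222 - 2106\right) - 4555 = -2328 - 4555 = -6883$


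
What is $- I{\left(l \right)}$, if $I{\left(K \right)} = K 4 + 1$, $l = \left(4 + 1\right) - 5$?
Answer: $-1$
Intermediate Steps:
$l = 0$ ($l = 5 - 5 = 0$)
$I{\left(K \right)} = 1 + 4 K$ ($I{\left(K \right)} = 4 K + 1 = 1 + 4 K$)
$- I{\left(l \right)} = - (1 + 4 \cdot 0) = - (1 + 0) = \left(-1\right) 1 = -1$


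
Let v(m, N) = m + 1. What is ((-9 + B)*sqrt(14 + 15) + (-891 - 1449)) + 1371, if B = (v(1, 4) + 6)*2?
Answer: -969 + 7*sqrt(29) ≈ -931.30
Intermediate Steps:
v(m, N) = 1 + m
B = 16 (B = ((1 + 1) + 6)*2 = (2 + 6)*2 = 8*2 = 16)
((-9 + B)*sqrt(14 + 15) + (-891 - 1449)) + 1371 = ((-9 + 16)*sqrt(14 + 15) + (-891 - 1449)) + 1371 = (7*sqrt(29) - 2340) + 1371 = (-2340 + 7*sqrt(29)) + 1371 = -969 + 7*sqrt(29)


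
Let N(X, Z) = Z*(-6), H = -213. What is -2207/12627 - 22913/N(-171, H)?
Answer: -10820111/597678 ≈ -18.104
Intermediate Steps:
N(X, Z) = -6*Z
-2207/12627 - 22913/N(-171, H) = -2207/12627 - 22913/((-6*(-213))) = -2207*1/12627 - 22913/1278 = -2207/12627 - 22913*1/1278 = -2207/12627 - 22913/1278 = -10820111/597678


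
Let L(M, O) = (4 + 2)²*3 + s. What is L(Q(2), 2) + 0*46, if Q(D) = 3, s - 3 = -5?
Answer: 106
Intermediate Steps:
s = -2 (s = 3 - 5 = -2)
L(M, O) = 106 (L(M, O) = (4 + 2)²*3 - 2 = 6²*3 - 2 = 36*3 - 2 = 108 - 2 = 106)
L(Q(2), 2) + 0*46 = 106 + 0*46 = 106 + 0 = 106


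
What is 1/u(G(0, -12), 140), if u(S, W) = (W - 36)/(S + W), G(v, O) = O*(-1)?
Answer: 19/13 ≈ 1.4615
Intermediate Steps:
G(v, O) = -O
u(S, W) = (-36 + W)/(S + W)
1/u(G(0, -12), 140) = 1/((-36 + 140)/(-1*(-12) + 140)) = 1/(104/(12 + 140)) = 1/(104/152) = 1/((1/152)*104) = 1/(13/19) = 19/13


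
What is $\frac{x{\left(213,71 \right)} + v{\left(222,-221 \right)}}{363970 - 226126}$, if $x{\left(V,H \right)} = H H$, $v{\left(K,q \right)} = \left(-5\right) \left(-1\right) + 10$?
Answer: $\frac{1264}{34461} \approx 0.036679$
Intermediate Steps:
$v{\left(K,q \right)} = 15$ ($v{\left(K,q \right)} = 5 + 10 = 15$)
$x{\left(V,H \right)} = H^{2}$
$\frac{x{\left(213,71 \right)} + v{\left(222,-221 \right)}}{363970 - 226126} = \frac{71^{2} + 15}{363970 - 226126} = \frac{5041 + 15}{137844} = 5056 \cdot \frac{1}{137844} = \frac{1264}{34461}$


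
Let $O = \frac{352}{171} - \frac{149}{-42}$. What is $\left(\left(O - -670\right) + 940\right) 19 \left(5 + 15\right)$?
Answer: $\frac{38677610}{63} \approx 6.1393 \cdot 10^{5}$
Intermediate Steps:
$O = \frac{13421}{2394}$ ($O = 352 \cdot \frac{1}{171} - - \frac{149}{42} = \frac{352}{171} + \frac{149}{42} = \frac{13421}{2394} \approx 5.6061$)
$\left(\left(O - -670\right) + 940\right) 19 \left(5 + 15\right) = \left(\left(\frac{13421}{2394} - -670\right) + 940\right) 19 \left(5 + 15\right) = \left(\left(\frac{13421}{2394} + 670\right) + 940\right) 19 \cdot 20 = \left(\frac{1617401}{2394} + 940\right) 380 = \frac{3867761}{2394} \cdot 380 = \frac{38677610}{63}$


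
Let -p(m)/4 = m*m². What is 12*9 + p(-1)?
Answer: 112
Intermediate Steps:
p(m) = -4*m³ (p(m) = -4*m*m² = -4*m³)
12*9 + p(-1) = 12*9 - 4*(-1)³ = 108 - 4*(-1) = 108 + 4 = 112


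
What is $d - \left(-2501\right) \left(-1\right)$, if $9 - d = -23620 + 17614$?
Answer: $3514$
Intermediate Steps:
$d = 6015$ ($d = 9 - \left(-23620 + 17614\right) = 9 - -6006 = 9 + 6006 = 6015$)
$d - \left(-2501\right) \left(-1\right) = 6015 - \left(-2501\right) \left(-1\right) = 6015 - 2501 = 3514$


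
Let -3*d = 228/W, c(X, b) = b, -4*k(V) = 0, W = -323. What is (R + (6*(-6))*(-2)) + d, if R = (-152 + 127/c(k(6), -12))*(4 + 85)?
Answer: -2937127/204 ≈ -14398.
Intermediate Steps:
k(V) = 0 (k(V) = -¼*0 = 0)
d = 4/17 (d = -76/(-323) = -76*(-1)/323 = -⅓*(-12/17) = 4/17 ≈ 0.23529)
R = -173639/12 (R = (-152 + 127/(-12))*(4 + 85) = (-152 + 127*(-1/12))*89 = (-152 - 127/12)*89 = -1951/12*89 = -173639/12 ≈ -14470.)
(R + (6*(-6))*(-2)) + d = (-173639/12 + (6*(-6))*(-2)) + 4/17 = (-173639/12 - 36*(-2)) + 4/17 = (-173639/12 + 72) + 4/17 = -172775/12 + 4/17 = -2937127/204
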